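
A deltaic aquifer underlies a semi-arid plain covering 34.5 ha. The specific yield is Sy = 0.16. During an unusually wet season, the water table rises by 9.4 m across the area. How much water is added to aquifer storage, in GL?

A = 34.5 ha = 3.45 × 10^5 m²
ΔV = Sy × A × Δh = 0.16 × 3.45 × 10^5 m² × 9.4 m = 5.189 × 10^5 m³
ΔV = 5.189 × 10^5 m³ = 0.5189 GL

ΔV ≈ 0.519 GL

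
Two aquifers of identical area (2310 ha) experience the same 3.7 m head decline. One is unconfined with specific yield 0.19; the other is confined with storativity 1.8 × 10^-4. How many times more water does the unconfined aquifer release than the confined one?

ΔV_u / ΔV_c ≈ 1060

A = 2310 ha = 2.31 × 10^7 m²
Unconfined: ΔV_u = Sy × A × Δh = 0.19 × 2.31 × 10^7 × 3.7 = 1.624 × 10^7 m³
Confined: ΔV_c = S × A × Δh = 1.8 × 10^-4 × 2.31 × 10^7 × 3.7 = 15380 m³
Ratio = ΔV_u / ΔV_c = Sy / S = 0.19 / 1.8 × 10^-4 = 1056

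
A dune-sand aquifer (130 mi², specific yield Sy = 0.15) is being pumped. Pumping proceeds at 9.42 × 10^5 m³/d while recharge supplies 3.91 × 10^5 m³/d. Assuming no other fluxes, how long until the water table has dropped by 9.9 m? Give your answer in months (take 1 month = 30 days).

t ≈ 30.2 months

A = 130 mi² = 3.367 × 10^8 m²
ΔV = Sy × A × Δh = 0.15 × 3.367 × 10^8 × 9.9 = 5 × 10^8 m³
Net withdrawal = 9.42 × 10^5 − 3.91 × 10^5 = 5.51 × 10^5 m³/d
t = ΔV / Q = 5 × 10^8 m³ / 5.51 × 10^5 m³/d = 907.4 d
t = 907.4 d ≈ 30.25 months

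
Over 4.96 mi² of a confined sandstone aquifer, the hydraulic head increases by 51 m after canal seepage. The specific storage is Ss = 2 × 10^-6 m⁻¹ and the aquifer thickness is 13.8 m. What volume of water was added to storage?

S = Ss × b = 2 × 10^-6 m⁻¹ × 13.8 m = 2.76 × 10^-5
A = 4.96 mi² = 1.285 × 10^7 m²
ΔV = S × A × Δh = 2.76 × 10^-5 × 1.285 × 10^7 m² × 51 m = 18080 m³

ΔV ≈ 18100 m³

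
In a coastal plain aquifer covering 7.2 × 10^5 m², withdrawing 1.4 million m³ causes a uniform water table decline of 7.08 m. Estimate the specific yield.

ΔV = 1.4 million m³ = 1.4 × 10^6 m³
Sy = ΔV / (A × Δh) = 1.4 × 10^6 m³ / (7.2 × 10^5 m² × 7.08 m) = 0.2746

Sy ≈ 0.27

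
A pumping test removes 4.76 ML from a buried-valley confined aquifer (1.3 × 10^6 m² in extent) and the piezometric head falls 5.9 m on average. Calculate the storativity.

ΔV = 4.76 ML = 4760 m³
S = ΔV / (A × Δh) = 4760 m³ / (1.3 × 10^6 m² × 5.9 m) = 6.206 × 10^-4

S ≈ 6.2 × 10^-4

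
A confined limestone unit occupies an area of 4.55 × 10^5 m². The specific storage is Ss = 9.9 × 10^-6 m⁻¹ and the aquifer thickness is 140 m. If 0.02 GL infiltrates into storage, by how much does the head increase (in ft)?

Δh ≈ 104 ft

S = Ss × b = 9.9 × 10^-6 m⁻¹ × 140 m = 1.386 × 10^-3
ΔV = 0.02 GL = 20000 m³
Δh = ΔV / (S × A) = 20000 m³ / (0.001386 × 4.55 × 10^5 m²) = 31.71 m
Δh = 31.71 m = 104 ft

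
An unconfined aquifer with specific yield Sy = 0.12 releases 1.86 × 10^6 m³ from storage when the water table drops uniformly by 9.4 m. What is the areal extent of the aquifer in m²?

A ≈ 1.65 × 10^6 m²

A = ΔV / (Sy × Δh) = 1.86 × 10^6 / (0.12 × 9.4) = 1.649 × 10^6 m²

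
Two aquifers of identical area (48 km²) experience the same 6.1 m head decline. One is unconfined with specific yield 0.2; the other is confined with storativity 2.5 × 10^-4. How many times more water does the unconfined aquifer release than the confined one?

ΔV_u / ΔV_c ≈ 800

A = 48 km² = 4.8 × 10^7 m²
Unconfined: ΔV_u = Sy × A × Δh = 0.2 × 4.8 × 10^7 × 6.1 = 5.856 × 10^7 m³
Confined: ΔV_c = S × A × Δh = 2.5 × 10^-4 × 4.8 × 10^7 × 6.1 = 73200 m³
Ratio = ΔV_u / ΔV_c = Sy / S = 0.2 / 2.5 × 10^-4 = 800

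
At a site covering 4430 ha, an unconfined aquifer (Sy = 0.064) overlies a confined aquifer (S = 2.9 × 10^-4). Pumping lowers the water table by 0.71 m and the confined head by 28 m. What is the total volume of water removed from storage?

A = 4430 ha = 4.43 × 10^7 m²
Unconfined: ΔV_u = Sy × A × Δh_u = 0.064 × 4.43 × 10^7 × 0.71 = 2.013 × 10^6 m³
Confined: ΔV_c = S × A × Δh_c = 2.9 × 10^-4 × 4.43 × 10^7 × 28 = 3.597 × 10^5 m³
Total ΔV = 2.013 × 10^6 + 3.597 × 10^5 = 2.373 × 10^6 m³

ΔV ≈ 2.37 × 10^6 m³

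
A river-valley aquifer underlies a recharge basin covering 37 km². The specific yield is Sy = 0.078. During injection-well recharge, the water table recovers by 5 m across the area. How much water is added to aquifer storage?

ΔV ≈ 1.44 × 10^7 m³

A = 37 km² = 3.7 × 10^7 m²
ΔV = Sy × A × Δh = 0.078 × 3.7 × 10^7 m² × 5 m = 1.443 × 10^7 m³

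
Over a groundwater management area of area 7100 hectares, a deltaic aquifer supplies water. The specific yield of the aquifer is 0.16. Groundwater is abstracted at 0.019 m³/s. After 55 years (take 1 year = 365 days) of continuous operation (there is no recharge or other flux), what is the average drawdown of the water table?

Δh ≈ 2.9 m

A = 7100 hectares = 7.1 × 10^7 m²
Q = 0.019 m³/s = 1642 m³/d
t = 55 years = 20080 d
ΔV = Q × t = 1642 m³/d × 20080 d = 3.296 × 10^7 m³
Δh = ΔV / (Sy × A) = 3.296 × 10^7 / (0.16 × 7.1 × 10^7) = 2.901 m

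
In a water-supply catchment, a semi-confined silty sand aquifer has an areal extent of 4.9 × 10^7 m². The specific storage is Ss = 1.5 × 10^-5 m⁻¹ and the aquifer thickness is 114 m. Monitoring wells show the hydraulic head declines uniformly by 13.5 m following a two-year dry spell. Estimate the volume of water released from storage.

ΔV ≈ 1.13 × 10^6 m³

S = Ss × b = 1.5 × 10^-5 m⁻¹ × 114 m = 1.71 × 10^-3
ΔV = S × A × Δh = 0.00171 × 4.9 × 10^7 m² × 13.5 m = 1.131 × 10^6 m³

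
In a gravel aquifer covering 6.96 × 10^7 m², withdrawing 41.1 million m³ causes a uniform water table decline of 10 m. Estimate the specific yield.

Sy ≈ 0.059

ΔV = 41.1 million m³ = 4.11 × 10^7 m³
Sy = ΔV / (A × Δh) = 4.11 × 10^7 m³ / (6.96 × 10^7 m² × 10 m) = 0.05905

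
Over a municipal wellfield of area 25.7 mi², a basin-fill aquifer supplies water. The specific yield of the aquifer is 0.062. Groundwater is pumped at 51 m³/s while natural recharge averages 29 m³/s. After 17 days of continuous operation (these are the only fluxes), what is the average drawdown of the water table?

A = 25.7 mi² = 6.656 × 10^7 m²
Net abstraction = 51 − 29 = 22 m³/s
Q_net = 22 m³/s = 1.901 × 10^6 m³/d
ΔV = Q × t = 1.901 × 10^6 m³/d × 17 d = 3.231 × 10^7 m³
Δh = ΔV / (Sy × A) = 3.231 × 10^7 / (0.062 × 6.656 × 10^7) = 7.83 m

Δh ≈ 7.83 m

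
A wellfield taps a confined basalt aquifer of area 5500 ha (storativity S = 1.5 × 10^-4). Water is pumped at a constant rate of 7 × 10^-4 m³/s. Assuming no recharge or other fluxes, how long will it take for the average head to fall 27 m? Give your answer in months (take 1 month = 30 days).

A = 5500 ha = 5.5 × 10^7 m²
ΔV = S × A × Δh = 1.5 × 10^-4 × 5.5 × 10^7 × 27 = 2.228 × 10^5 m³
Q = 7 × 10^-4 m³/s = 60.48 m³/d
t = ΔV / Q = 2.228 × 10^5 m³ / 60.48 m³/d = 3683 d
t = 3683 d ≈ 122.8 months

t ≈ 123 months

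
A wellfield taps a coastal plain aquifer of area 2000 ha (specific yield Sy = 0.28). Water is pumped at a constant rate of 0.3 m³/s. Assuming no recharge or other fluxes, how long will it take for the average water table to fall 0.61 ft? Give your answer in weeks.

t ≈ 5.74 weeks

A = 2000 ha = 2 × 10^7 m²
Δh = 0.61 ft = 0.1859 m
ΔV = Sy × A × Δh = 0.28 × 2 × 10^7 × 0.1859 = 1.041 × 10^6 m³
Q = 0.3 m³/s = 25920 m³/d
t = ΔV / Q = 1.041 × 10^6 m³ / 25920 m³/d = 40.17 d
t = 40.17 d ≈ 5.739 weeks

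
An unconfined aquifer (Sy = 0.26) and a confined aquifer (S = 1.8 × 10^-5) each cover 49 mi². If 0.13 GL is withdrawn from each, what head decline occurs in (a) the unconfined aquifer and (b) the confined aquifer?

A = 49 mi² = 1.269 × 10^8 m²
ΔV = 0.13 GL = 1.3 × 10^5 m³
Unconfined: Δh_u = ΔV/(Sy·A) = 1.3 × 10^5/(0.26 × 1.269 × 10^8) = 0.00394 m
Confined: Δh_c = ΔV/(S·A) = 1.3 × 10^5/(1.8 × 10^-5 × 1.269 × 10^8) = 56.91 m

Δh_u ≈ 0.00394 m; Δh_c ≈ 56.9 m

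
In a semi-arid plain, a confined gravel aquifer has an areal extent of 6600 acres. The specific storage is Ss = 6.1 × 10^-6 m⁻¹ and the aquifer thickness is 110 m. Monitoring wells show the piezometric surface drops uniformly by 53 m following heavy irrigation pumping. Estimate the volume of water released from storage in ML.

ΔV ≈ 950 ML

S = Ss × b = 6.1 × 10^-6 m⁻¹ × 110 m = 6.71 × 10^-4
A = 6600 acres = 2.671 × 10^7 m²
ΔV = S × A × Δh = 6.71 × 10^-4 × 2.671 × 10^7 m² × 53 m = 9.499 × 10^5 m³
ΔV = 9.499 × 10^5 m³ = 949.9 ML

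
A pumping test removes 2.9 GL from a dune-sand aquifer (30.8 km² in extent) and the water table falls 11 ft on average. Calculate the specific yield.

A = 30.8 km² = 3.08 × 10^7 m²
Δh = 11 ft = 3.353 m
ΔV = 2.9 GL = 2.9 × 10^6 m³
Sy = ΔV / (A × Δh) = 2.9 × 10^6 m³ / (3.08 × 10^7 m² × 3.353 m) = 0.02808

Sy ≈ 0.028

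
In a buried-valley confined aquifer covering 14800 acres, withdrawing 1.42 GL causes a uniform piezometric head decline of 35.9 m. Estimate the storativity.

S ≈ 6.6 × 10^-4

A = 14800 acres = 5.989 × 10^7 m²
ΔV = 1.42 GL = 1.42 × 10^6 m³
S = ΔV / (A × Δh) = 1.42 × 10^6 m³ / (5.989 × 10^7 m² × 35.9 m) = 6.604 × 10^-4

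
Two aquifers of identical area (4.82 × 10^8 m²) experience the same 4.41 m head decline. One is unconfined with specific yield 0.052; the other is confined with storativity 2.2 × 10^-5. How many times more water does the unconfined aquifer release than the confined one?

Unconfined: ΔV_u = Sy × A × Δh = 0.052 × 4.82 × 10^8 × 4.41 = 1.105 × 10^8 m³
Confined: ΔV_c = S × A × Δh = 2.2 × 10^-5 × 4.82 × 10^8 × 4.41 = 46760 m³
Ratio = ΔV_u / ΔV_c = Sy / S = 0.052 / 2.2 × 10^-5 = 2364

ΔV_u / ΔV_c ≈ 2360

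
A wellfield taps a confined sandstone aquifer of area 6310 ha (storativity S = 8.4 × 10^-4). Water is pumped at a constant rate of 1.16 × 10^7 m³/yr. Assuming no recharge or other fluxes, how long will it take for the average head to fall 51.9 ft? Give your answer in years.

A = 6310 ha = 6.31 × 10^7 m²
Δh = 51.9 ft = 15.82 m
ΔV = S × A × Δh = 8.4 × 10^-4 × 6.31 × 10^7 × 15.82 = 8.385 × 10^5 m³
Q = 1.16 × 10^7 m³/yr = 31780 m³/d
t = ΔV / Q = 8.385 × 10^5 m³ / 31780 m³/d = 26.38 d
t = 26.38 d ≈ 0.07228 years

t ≈ 0.0723 years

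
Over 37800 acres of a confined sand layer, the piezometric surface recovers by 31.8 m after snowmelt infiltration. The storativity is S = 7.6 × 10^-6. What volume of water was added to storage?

A = 37800 acres = 1.53 × 10^8 m²
ΔV = S × A × Δh = 7.6 × 10^-6 × 1.53 × 10^8 m² × 31.8 m = 36970 m³

ΔV ≈ 37000 m³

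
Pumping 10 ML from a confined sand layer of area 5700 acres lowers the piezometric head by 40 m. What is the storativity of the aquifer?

S ≈ 1.1 × 10^-5

A = 5700 acres = 2.307 × 10^7 m²
ΔV = 10 ML = 10000 m³
S = ΔV / (A × Δh) = 10000 m³ / (2.307 × 10^7 m² × 40 m) = 1.084 × 10^-5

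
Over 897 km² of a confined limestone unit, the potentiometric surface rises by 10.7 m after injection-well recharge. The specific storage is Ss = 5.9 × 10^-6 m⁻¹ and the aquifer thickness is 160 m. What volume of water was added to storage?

S = Ss × b = 5.9 × 10^-6 m⁻¹ × 160 m = 9.44 × 10^-4
A = 897 km² = 8.97 × 10^8 m²
ΔV = S × A × Δh = 9.44 × 10^-4 × 8.97 × 10^8 m² × 10.7 m = 9.06 × 10^6 m³

ΔV ≈ 9.06 × 10^6 m³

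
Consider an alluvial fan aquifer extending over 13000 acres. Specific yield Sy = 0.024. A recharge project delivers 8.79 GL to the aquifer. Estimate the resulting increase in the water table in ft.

A = 13000 acres = 5.261 × 10^7 m²
ΔV = 8.79 GL = 8.79 × 10^6 m³
Δh = ΔV / (Sy × A) = 8.79 × 10^6 m³ / (0.024 × 5.261 × 10^7 m²) = 6.962 m
Δh = 6.962 m = 22.84 ft

Δh ≈ 22.8 ft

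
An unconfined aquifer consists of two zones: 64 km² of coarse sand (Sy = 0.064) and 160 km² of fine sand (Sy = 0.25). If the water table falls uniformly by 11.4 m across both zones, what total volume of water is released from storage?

ΔV ≈ 5.03 × 10^8 m³

A₁ = 64 km² = 6.4 × 10^7 m²; A₂ = 160 km² = 1.6 × 10^8 m²
ΔV₁ = 0.064 × 6.4 × 10^7 × 11.4 = 4.669 × 10^7 m³
ΔV₂ = 0.25 × 1.6 × 10^8 × 11.4 = 4.56 × 10^8 m³
ΔV = ΔV₁ + ΔV₂ = 5.027 × 10^8 m³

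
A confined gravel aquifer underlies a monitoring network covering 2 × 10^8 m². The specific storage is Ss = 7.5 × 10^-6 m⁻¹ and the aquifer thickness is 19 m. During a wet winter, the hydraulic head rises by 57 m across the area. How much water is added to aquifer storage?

ΔV ≈ 1.62 × 10^6 m³

S = Ss × b = 7.5 × 10^-6 m⁻¹ × 19 m = 1.425 × 10^-4
ΔV = S × A × Δh = 1.425 × 10^-4 × 2 × 10^8 m² × 57 m = 1.625 × 10^6 m³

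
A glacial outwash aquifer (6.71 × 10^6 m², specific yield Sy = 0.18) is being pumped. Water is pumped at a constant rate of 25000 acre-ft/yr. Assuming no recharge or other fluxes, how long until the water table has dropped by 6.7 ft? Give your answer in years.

Δh = 6.7 ft = 2.042 m
ΔV = Sy × A × Δh = 0.18 × 6.71 × 10^6 × 2.042 = 2.467 × 10^6 m³
Q = 25000 acre-ft/yr = 84490 m³/d
t = ΔV / Q = 2.467 × 10^6 m³ / 84490 m³/d = 29.19 d
t = 29.19 d ≈ 0.07999 years

t ≈ 0.08 years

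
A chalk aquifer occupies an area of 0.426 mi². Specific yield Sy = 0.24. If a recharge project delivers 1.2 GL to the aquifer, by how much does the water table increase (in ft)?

Δh ≈ 14.9 ft

A = 0.426 mi² = 1.103 × 10^6 m²
ΔV = 1.2 GL = 1.2 × 10^6 m³
Δh = ΔV / (Sy × A) = 1.2 × 10^6 m³ / (0.24 × 1.103 × 10^6 m²) = 4.532 m
Δh = 4.532 m = 14.87 ft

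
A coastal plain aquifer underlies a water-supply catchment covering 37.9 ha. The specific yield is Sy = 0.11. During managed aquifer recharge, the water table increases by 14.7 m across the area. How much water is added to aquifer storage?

A = 37.9 ha = 3.79 × 10^5 m²
ΔV = Sy × A × Δh = 0.11 × 3.79 × 10^5 m² × 14.7 m = 6.128 × 10^5 m³

ΔV ≈ 6.13 × 10^5 m³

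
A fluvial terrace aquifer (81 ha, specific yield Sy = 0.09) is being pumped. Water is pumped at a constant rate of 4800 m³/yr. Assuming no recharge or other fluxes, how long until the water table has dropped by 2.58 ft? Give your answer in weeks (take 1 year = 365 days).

A = 81 ha = 8.1 × 10^5 m²
Δh = 2.58 ft = 0.7864 m
ΔV = Sy × A × Δh = 0.09 × 8.1 × 10^5 × 0.7864 = 57330 m³
Q = 4800 m³/yr = 13.15 m³/d
t = ΔV / Q = 57330 m³ / 13.15 m³/d = 4359 d
t = 4359 d ≈ 622.8 weeks

t ≈ 623 weeks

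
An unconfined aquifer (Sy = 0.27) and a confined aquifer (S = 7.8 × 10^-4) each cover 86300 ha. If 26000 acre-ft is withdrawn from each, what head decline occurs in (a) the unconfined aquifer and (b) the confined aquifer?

Δh_u ≈ 0.138 m; Δh_c ≈ 47.6 m

A = 86300 ha = 8.63 × 10^8 m²
ΔV = 26000 acre-ft = 3.207 × 10^7 m³
Unconfined: Δh_u = ΔV/(Sy·A) = 3.207 × 10^7/(0.27 × 8.63 × 10^8) = 0.1376 m
Confined: Δh_c = ΔV/(S·A) = 3.207 × 10^7/(7.8 × 10^-4 × 8.63 × 10^8) = 47.64 m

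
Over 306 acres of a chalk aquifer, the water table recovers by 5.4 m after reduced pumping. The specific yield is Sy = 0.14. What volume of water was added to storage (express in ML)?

A = 306 acres = 1.238 × 10^6 m²
ΔV = Sy × A × Δh = 0.14 × 1.238 × 10^6 m² × 5.4 m = 9.362 × 10^5 m³
ΔV = 9.362 × 10^5 m³ = 936.2 ML

ΔV ≈ 936 ML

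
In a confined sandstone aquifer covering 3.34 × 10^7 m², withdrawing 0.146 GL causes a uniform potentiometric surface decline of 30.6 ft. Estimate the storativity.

S ≈ 4.7 × 10^-4

Δh = 30.6 ft = 9.327 m
ΔV = 0.146 GL = 1.46 × 10^5 m³
S = ΔV / (A × Δh) = 1.46 × 10^5 m³ / (3.34 × 10^7 m² × 9.327 m) = 4.687 × 10^-4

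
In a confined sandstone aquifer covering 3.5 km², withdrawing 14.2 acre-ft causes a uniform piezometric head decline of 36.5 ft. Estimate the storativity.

S ≈ 4.5 × 10^-4

A = 3.5 km² = 3.5 × 10^6 m²
Δh = 36.5 ft = 11.13 m
ΔV = 14.2 acre-ft = 17520 m³
S = ΔV / (A × Δh) = 17520 m³ / (3.5 × 10^6 m² × 11.13 m) = 4.498 × 10^-4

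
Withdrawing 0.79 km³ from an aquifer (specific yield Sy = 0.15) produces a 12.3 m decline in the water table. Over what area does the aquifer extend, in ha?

A ≈ 42800 ha

ΔV = 0.79 km³ = 7.9 × 10^8 m³
A = ΔV / (Sy × Δh) = 7.9 × 10^8 / (0.15 × 12.3) = 4.282 × 10^8 m²
A = 4.282 × 10^8 m² = 42820 ha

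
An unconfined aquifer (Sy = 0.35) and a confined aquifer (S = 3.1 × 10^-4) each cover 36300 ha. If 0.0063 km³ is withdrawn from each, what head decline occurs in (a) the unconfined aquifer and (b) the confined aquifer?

Δh_u ≈ 0.0496 m; Δh_c ≈ 56 m

A = 36300 ha = 3.63 × 10^8 m²
ΔV = 0.0063 km³ = 6.3 × 10^6 m³
Unconfined: Δh_u = ΔV/(Sy·A) = 6.3 × 10^6/(0.35 × 3.63 × 10^8) = 0.04959 m
Confined: Δh_c = ΔV/(S·A) = 6.3 × 10^6/(3.1 × 10^-4 × 3.63 × 10^8) = 55.99 m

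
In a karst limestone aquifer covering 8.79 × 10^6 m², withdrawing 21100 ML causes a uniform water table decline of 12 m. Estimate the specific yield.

Sy ≈ 0.2

ΔV = 21100 ML = 2.11 × 10^7 m³
Sy = ΔV / (A × Δh) = 2.11 × 10^7 m³ / (8.79 × 10^6 m² × 12 m) = 0.2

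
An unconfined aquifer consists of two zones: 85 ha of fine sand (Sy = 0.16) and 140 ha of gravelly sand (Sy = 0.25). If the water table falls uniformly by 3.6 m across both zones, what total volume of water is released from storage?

ΔV ≈ 1.75 × 10^6 m³

A₁ = 85 ha = 8.5 × 10^5 m²; A₂ = 140 ha = 1.4 × 10^6 m²
ΔV₁ = 0.16 × 8.5 × 10^5 × 3.6 = 4.896 × 10^5 m³
ΔV₂ = 0.25 × 1.4 × 10^6 × 3.6 = 1.26 × 10^6 m³
ΔV = ΔV₁ + ΔV₂ = 1.75 × 10^6 m³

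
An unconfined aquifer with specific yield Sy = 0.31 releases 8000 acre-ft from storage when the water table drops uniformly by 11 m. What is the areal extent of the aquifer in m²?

ΔV = 8000 acre-ft = 9.868 × 10^6 m³
A = ΔV / (Sy × Δh) = 9.868 × 10^6 / (0.31 × 11) = 2.894 × 10^6 m²

A ≈ 2.89 × 10^6 m²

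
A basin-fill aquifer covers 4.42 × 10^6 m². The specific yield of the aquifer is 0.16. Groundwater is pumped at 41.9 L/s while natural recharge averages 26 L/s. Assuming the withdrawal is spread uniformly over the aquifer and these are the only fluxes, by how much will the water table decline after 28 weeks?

Δh ≈ 0.381 m

Net abstraction = 41.9 − 26 = 15.9 L/s
Q_net = 15.9 L/s = 1374 m³/d
t = 28 weeks = 196 d
ΔV = Q × t = 1374 m³/d × 196 d = 2.693 × 10^5 m³
Δh = ΔV / (Sy × A) = 2.693 × 10^5 / (0.16 × 4.42 × 10^6) = 0.3807 m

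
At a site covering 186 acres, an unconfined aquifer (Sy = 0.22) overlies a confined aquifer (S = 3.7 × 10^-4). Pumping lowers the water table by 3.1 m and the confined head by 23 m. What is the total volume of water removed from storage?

A = 186 acres = 7.527 × 10^5 m²
Unconfined: ΔV_u = Sy × A × Δh_u = 0.22 × 7.527 × 10^5 × 3.1 = 5.134 × 10^5 m³
Confined: ΔV_c = S × A × Δh_c = 3.7 × 10^-4 × 7.527 × 10^5 × 23 = 6406 m³
Total ΔV = 5.134 × 10^5 + 6406 = 5.198 × 10^5 m³

ΔV ≈ 5.2 × 10^5 m³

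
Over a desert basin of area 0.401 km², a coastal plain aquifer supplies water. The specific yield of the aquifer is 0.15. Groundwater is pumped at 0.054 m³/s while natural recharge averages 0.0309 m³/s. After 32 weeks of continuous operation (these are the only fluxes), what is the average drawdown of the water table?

Δh ≈ 7.43 m

A = 0.401 km² = 4.01 × 10^5 m²
Net abstraction = 0.054 − 0.0309 = 0.0231 m³/s
Q_net = 0.0231 m³/s = 1996 m³/d
t = 32 weeks = 224 d
ΔV = Q × t = 1996 m³/d × 224 d = 4.471 × 10^5 m³
Δh = ΔV / (Sy × A) = 4.471 × 10^5 / (0.15 × 4.01 × 10^5) = 7.433 m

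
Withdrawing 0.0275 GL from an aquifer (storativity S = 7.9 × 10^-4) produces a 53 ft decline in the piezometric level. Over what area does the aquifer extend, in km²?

Δh = 53 ft = 16.15 m
ΔV = 0.0275 GL = 27500 m³
A = ΔV / (S × Δh) = 27500 / (7.9 × 10^-4 × 16.15) = 2.155 × 10^6 m²
A = 2.155 × 10^6 m² = 2.155 km²

A ≈ 2.15 km²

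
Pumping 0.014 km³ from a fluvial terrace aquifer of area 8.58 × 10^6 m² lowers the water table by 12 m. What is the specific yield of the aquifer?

ΔV = 0.014 km³ = 1.4 × 10^7 m³
Sy = ΔV / (A × Δh) = 1.4 × 10^7 m³ / (8.58 × 10^6 m² × 12 m) = 0.136

Sy ≈ 0.14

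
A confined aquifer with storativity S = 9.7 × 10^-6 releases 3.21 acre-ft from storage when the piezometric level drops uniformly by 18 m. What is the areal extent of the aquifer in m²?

ΔV = 3.21 acre-ft = 3959 m³
A = ΔV / (S × Δh) = 3959 / (9.7 × 10^-6 × 18) = 2.268 × 10^7 m²

A ≈ 2.27 × 10^7 m²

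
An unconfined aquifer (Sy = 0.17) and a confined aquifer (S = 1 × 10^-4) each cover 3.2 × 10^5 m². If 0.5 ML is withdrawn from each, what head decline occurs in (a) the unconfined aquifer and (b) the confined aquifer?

Δh_u ≈ 0.00919 m; Δh_c ≈ 15.6 m

ΔV = 0.5 ML = 500 m³
Unconfined: Δh_u = ΔV/(Sy·A) = 500/(0.17 × 3.2 × 10^5) = 0.009191 m
Confined: Δh_c = ΔV/(S·A) = 500/(1 × 10^-4 × 3.2 × 10^5) = 15.62 m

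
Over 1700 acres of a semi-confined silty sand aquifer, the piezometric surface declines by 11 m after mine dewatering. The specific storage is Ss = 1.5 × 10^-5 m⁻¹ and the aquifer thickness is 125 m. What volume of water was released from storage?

S = Ss × b = 1.5 × 10^-5 m⁻¹ × 125 m = 1.875 × 10^-3
A = 1700 acres = 6.88 × 10^6 m²
ΔV = S × A × Δh = 0.001875 × 6.88 × 10^6 m² × 11 m = 1.419 × 10^5 m³

ΔV ≈ 1.42 × 10^5 m³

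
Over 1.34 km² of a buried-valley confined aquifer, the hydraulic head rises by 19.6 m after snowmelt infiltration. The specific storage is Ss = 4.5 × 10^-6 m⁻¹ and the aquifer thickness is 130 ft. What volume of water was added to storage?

ΔV ≈ 4680 m³

b = 130 ft = 39.62 m
S = Ss × b = 4.5 × 10^-6 m⁻¹ × 39.62 m = 1.783 × 10^-4
A = 1.34 km² = 1.34 × 10^6 m²
ΔV = S × A × Δh = 1.783 × 10^-4 × 1.34 × 10^6 m² × 19.6 m = 4683 m³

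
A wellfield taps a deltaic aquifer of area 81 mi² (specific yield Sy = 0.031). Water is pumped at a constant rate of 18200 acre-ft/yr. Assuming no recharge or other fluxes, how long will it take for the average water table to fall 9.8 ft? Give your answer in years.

A = 81 mi² = 2.098 × 10^8 m²
Δh = 9.8 ft = 2.987 m
ΔV = Sy × A × Δh = 0.031 × 2.098 × 10^8 × 2.987 = 1.943 × 10^7 m³
Q = 18200 acre-ft/yr = 61510 m³/d
t = ΔV / Q = 1.943 × 10^7 m³ / 61510 m³/d = 315.8 d
t = 315.8 d ≈ 0.8653 years

t ≈ 0.865 years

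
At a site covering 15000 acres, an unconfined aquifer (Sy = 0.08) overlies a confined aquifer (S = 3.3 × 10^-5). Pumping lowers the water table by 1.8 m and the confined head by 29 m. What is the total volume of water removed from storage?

A = 15000 acres = 6.07 × 10^7 m²
Unconfined: ΔV_u = Sy × A × Δh_u = 0.08 × 6.07 × 10^7 × 1.8 = 8.741 × 10^6 m³
Confined: ΔV_c = S × A × Δh_c = 3.3 × 10^-5 × 6.07 × 10^7 × 29 = 58090 m³
Total ΔV = 8.741 × 10^6 + 58090 = 8.799 × 10^6 m³

ΔV ≈ 8.8 × 10^6 m³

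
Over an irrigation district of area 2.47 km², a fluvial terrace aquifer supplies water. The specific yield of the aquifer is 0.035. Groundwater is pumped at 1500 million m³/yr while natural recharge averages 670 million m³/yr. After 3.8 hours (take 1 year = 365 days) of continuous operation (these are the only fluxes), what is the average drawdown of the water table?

Δh ≈ 4.16 m

A = 2.47 km² = 2.47 × 10^6 m²
Net abstraction = 1500 − 670 = 830 million m³/yr
Q_net = 830 million m³/yr = 2.274 × 10^6 m³/d
t = 3.8 hours = 0.1583 d
ΔV = Q × t = 2.274 × 10^6 m³/d × 0.1583 d = 3.6 × 10^5 m³
Δh = ΔV / (Sy × A) = 3.6 × 10^5 / (0.035 × 2.47 × 10^6) = 4.165 m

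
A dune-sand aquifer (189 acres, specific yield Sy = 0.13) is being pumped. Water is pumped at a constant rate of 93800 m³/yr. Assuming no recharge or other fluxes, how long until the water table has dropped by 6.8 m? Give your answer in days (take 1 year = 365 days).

A = 189 acres = 7.649 × 10^5 m²
ΔV = Sy × A × Δh = 0.13 × 7.649 × 10^5 × 6.8 = 6.761 × 10^5 m³
Q = 93800 m³/yr = 257 m³/d
t = ΔV / Q = 6.761 × 10^5 m³ / 257 m³/d = 2631 d

t ≈ 2630 days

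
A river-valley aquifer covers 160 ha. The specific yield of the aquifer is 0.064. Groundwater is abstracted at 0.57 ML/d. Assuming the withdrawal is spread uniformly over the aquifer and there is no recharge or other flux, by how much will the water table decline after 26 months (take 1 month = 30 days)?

Δh ≈ 4.34 m

A = 160 ha = 1.6 × 10^6 m²
Q = 0.57 ML/d = 570 m³/d
t = 26 months = 780 d
ΔV = Q × t = 570 m³/d × 780 d = 4.446 × 10^5 m³
Δh = ΔV / (Sy × A) = 4.446 × 10^5 / (0.064 × 1.6 × 10^6) = 4.342 m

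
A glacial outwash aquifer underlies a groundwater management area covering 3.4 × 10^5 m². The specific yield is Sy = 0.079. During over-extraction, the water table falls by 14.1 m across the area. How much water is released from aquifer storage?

ΔV ≈ 3.79 × 10^5 m³

ΔV = Sy × A × Δh = 0.079 × 3.4 × 10^5 m² × 14.1 m = 3.787 × 10^5 m³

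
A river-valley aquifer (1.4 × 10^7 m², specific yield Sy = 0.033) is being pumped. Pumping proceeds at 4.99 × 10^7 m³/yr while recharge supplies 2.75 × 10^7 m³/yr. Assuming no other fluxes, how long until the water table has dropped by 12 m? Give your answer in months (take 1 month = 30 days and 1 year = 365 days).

ΔV = Sy × A × Δh = 0.033 × 1.4 × 10^7 × 12 = 5.544 × 10^6 m³
Net withdrawal = 4.99 × 10^7 − 2.75 × 10^7 = 2.24 × 10^7 m³/yr = 61370 m³/d
t = ΔV / Q = 5.544 × 10^6 m³ / 61370 m³/d = 90.34 d
t = 90.34 d ≈ 3.011 months

t ≈ 3.01 months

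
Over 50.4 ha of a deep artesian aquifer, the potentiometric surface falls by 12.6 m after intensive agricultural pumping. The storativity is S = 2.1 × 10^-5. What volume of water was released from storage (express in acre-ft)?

ΔV ≈ 0.108 acre-ft

A = 50.4 ha = 5.04 × 10^5 m²
ΔV = S × A × Δh = 2.1 × 10^-5 × 5.04 × 10^5 m² × 12.6 m = 133.4 m³
ΔV = 133.4 m³ = 0.1081 acre-ft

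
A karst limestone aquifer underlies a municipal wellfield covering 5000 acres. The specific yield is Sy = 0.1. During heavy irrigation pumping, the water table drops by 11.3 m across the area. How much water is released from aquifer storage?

A = 5000 acres = 2.023 × 10^7 m²
ΔV = Sy × A × Δh = 0.1 × 2.023 × 10^7 m² × 11.3 m = 2.286 × 10^7 m³

ΔV ≈ 2.29 × 10^7 m³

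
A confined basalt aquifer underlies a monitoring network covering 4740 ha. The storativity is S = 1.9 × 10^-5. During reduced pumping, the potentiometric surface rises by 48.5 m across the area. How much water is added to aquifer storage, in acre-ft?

A = 4740 ha = 4.74 × 10^7 m²
ΔV = S × A × Δh = 1.9 × 10^-5 × 4.74 × 10^7 m² × 48.5 m = 43680 m³
ΔV = 43680 m³ = 35.41 acre-ft

ΔV ≈ 35.4 acre-ft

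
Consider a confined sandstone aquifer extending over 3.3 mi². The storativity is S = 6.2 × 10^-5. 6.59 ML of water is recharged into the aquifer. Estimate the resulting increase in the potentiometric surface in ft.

Δh ≈ 40.8 ft

A = 3.3 mi² = 8.547 × 10^6 m²
ΔV = 6.59 ML = 6590 m³
Δh = ΔV / (S × A) = 6590 m³ / (6.2 × 10^-5 × 8.547 × 10^6 m²) = 12.44 m
Δh = 12.44 m = 40.8 ft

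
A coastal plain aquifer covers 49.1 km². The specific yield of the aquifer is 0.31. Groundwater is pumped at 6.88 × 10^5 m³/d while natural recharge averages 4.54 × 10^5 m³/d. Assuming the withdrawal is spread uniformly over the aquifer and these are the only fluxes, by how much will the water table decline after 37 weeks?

A = 49.1 km² = 4.91 × 10^7 m²
Net abstraction = 6.88 × 10^5 − 4.54 × 10^5 = 2.34 × 10^5 m³/d
t = 37 weeks = 259 d
ΔV = Q × t = 2.34 × 10^5 m³/d × 259 d = 6.061 × 10^7 m³
Δh = ΔV / (Sy × A) = 6.061 × 10^7 / (0.31 × 4.91 × 10^7) = 3.982 m

Δh ≈ 3.98 m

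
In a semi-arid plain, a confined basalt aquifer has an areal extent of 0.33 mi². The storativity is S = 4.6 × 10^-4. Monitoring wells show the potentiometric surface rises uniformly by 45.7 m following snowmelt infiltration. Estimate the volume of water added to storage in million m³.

ΔV ≈ 0.018 million m³

A = 0.33 mi² = 8.547 × 10^5 m²
ΔV = S × A × Δh = 4.6 × 10^-4 × 8.547 × 10^5 m² × 45.7 m = 17970 m³
ΔV = 17970 m³ = 0.01797 million m³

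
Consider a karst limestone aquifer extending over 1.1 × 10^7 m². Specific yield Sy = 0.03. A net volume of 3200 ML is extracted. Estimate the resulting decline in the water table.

Δh ≈ 9.7 m

ΔV = 3200 ML = 3.2 × 10^6 m³
Δh = ΔV / (Sy × A) = 3.2 × 10^6 m³ / (0.03 × 1.1 × 10^7 m²) = 9.697 m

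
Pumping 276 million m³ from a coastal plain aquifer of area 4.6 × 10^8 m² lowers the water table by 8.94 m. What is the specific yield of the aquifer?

ΔV = 276 million m³ = 2.76 × 10^8 m³
Sy = ΔV / (A × Δh) = 2.76 × 10^8 m³ / (4.6 × 10^8 m² × 8.94 m) = 0.06711

Sy ≈ 0.067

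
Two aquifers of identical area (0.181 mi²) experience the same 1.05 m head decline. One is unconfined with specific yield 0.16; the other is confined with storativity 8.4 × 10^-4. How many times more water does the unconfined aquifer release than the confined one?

A = 0.181 mi² = 4.688 × 10^5 m²
Unconfined: ΔV_u = Sy × A × Δh = 0.16 × 4.688 × 10^5 × 1.05 = 78760 m³
Confined: ΔV_c = S × A × Δh = 8.4 × 10^-4 × 4.688 × 10^5 × 1.05 = 413.5 m³
Ratio = ΔV_u / ΔV_c = Sy / S = 0.16 / 8.4 × 10^-4 = 190.5

ΔV_u / ΔV_c ≈ 190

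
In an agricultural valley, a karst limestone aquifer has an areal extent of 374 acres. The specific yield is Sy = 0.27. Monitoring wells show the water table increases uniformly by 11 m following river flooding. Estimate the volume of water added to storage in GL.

A = 374 acres = 1.514 × 10^6 m²
ΔV = Sy × A × Δh = 0.27 × 1.514 × 10^6 m² × 11 m = 4.495 × 10^6 m³
ΔV = 4.495 × 10^6 m³ = 4.495 GL

ΔV ≈ 4.5 GL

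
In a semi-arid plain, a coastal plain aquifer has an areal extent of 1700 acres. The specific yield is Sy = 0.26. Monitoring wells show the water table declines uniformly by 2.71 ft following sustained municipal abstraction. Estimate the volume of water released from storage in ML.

A = 1700 acres = 6.88 × 10^6 m²
Δh = 2.71 ft = 0.826 m
ΔV = Sy × A × Δh = 0.26 × 6.88 × 10^6 m² × 0.826 m = 1.477 × 10^6 m³
ΔV = 1.477 × 10^6 m³ = 1477 ML

ΔV ≈ 1480 ML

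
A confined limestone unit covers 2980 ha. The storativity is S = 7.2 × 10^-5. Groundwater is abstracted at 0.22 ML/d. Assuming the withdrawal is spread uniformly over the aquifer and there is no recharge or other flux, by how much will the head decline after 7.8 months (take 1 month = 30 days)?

Δh ≈ 24 m

A = 2980 ha = 2.98 × 10^7 m²
Q = 0.22 ML/d = 220 m³/d
t = 7.8 months = 234 d
ΔV = Q × t = 220 m³/d × 234 d = 51480 m³
Δh = ΔV / (S × A) = 51480 / (7.2 × 10^-5 × 2.98 × 10^7) = 23.99 m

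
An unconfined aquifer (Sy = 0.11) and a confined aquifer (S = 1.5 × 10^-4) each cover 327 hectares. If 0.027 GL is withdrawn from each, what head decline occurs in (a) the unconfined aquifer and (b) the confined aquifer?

Δh_u ≈ 0.0751 m; Δh_c ≈ 55 m

A = 327 hectares = 3.27 × 10^6 m²
ΔV = 0.027 GL = 27000 m³
Unconfined: Δh_u = ΔV/(Sy·A) = 27000/(0.11 × 3.27 × 10^6) = 0.07506 m
Confined: Δh_c = ΔV/(S·A) = 27000/(1.5 × 10^-4 × 3.27 × 10^6) = 55.05 m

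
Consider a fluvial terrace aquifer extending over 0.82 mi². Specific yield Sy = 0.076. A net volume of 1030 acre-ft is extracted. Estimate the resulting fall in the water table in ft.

A = 0.82 mi² = 2.124 × 10^6 m²
ΔV = 1030 acre-ft = 1.27 × 10^6 m³
Δh = ΔV / (Sy × A) = 1.27 × 10^6 m³ / (0.076 × 2.124 × 10^6 m²) = 7.871 m
Δh = 7.871 m = 25.82 ft

Δh ≈ 25.8 ft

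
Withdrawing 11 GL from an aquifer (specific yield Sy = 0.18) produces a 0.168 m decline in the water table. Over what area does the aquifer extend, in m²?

ΔV = 11 GL = 1.1 × 10^7 m³
A = ΔV / (Sy × Δh) = 1.1 × 10^7 / (0.18 × 0.168) = 3.638 × 10^8 m²

A ≈ 3.64 × 10^8 m²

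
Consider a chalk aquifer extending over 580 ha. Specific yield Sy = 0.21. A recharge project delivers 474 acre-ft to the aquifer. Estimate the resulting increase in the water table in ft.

Δh ≈ 1.57 ft

A = 580 ha = 5.8 × 10^6 m²
ΔV = 474 acre-ft = 5.847 × 10^5 m³
Δh = ΔV / (Sy × A) = 5.847 × 10^5 m³ / (0.21 × 5.8 × 10^6 m²) = 0.48 m
Δh = 0.48 m = 1.575 ft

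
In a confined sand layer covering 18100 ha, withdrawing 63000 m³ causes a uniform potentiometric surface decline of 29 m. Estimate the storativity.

S ≈ 1.2 × 10^-5

A = 18100 ha = 1.81 × 10^8 m²
S = ΔV / (A × Δh) = 63000 m³ / (1.81 × 10^8 m² × 29 m) = 1.2 × 10^-5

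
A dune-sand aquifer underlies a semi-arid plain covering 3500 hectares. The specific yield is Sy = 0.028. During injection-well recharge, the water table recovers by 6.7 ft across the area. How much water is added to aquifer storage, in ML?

A = 3500 hectares = 3.5 × 10^7 m²
Δh = 6.7 ft = 2.042 m
ΔV = Sy × A × Δh = 0.028 × 3.5 × 10^7 m² × 2.042 m = 2.001 × 10^6 m³
ΔV = 2.001 × 10^6 m³ = 2001 ML

ΔV ≈ 2000 ML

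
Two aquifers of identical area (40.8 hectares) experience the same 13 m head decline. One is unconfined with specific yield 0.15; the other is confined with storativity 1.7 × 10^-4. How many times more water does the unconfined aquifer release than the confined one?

A = 40.8 hectares = 4.08 × 10^5 m²
Unconfined: ΔV_u = Sy × A × Δh = 0.15 × 4.08 × 10^5 × 13 = 7.956 × 10^5 m³
Confined: ΔV_c = S × A × Δh = 1.7 × 10^-4 × 4.08 × 10^5 × 13 = 901.7 m³
Ratio = ΔV_u / ΔV_c = Sy / S = 0.15 / 1.7 × 10^-4 = 882.4

ΔV_u / ΔV_c ≈ 882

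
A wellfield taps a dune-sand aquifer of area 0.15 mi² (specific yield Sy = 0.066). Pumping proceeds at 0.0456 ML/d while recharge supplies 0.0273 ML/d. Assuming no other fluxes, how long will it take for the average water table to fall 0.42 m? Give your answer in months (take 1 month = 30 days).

t ≈ 19.6 months

A = 0.15 mi² = 3.885 × 10^5 m²
ΔV = Sy × A × Δh = 0.066 × 3.885 × 10^5 × 0.42 = 10770 m³
Net withdrawal = 0.0456 − 0.0273 = 0.0183 ML/d = 18.3 m³/d
t = ΔV / Q = 10770 m³ / 18.3 m³/d = 588.5 d
t = 588.5 d ≈ 19.62 months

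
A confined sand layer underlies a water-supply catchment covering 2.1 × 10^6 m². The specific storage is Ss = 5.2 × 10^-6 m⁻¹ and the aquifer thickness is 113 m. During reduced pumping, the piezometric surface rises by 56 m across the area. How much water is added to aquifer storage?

ΔV ≈ 69100 m³

S = Ss × b = 5.2 × 10^-6 m⁻¹ × 113 m = 5.876 × 10^-4
ΔV = S × A × Δh = 5.876 × 10^-4 × 2.1 × 10^6 m² × 56 m = 69100 m³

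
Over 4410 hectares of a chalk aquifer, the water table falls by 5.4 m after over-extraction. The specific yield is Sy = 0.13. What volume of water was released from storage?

A = 4410 hectares = 4.41 × 10^7 m²
ΔV = Sy × A × Δh = 0.13 × 4.41 × 10^7 m² × 5.4 m = 3.096 × 10^7 m³

ΔV ≈ 3.1 × 10^7 m³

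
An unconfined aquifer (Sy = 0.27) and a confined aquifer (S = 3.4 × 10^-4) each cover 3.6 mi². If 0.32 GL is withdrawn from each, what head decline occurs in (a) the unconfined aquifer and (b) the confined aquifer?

Δh_u ≈ 0.127 m; Δh_c ≈ 101 m

A = 3.6 mi² = 9.324 × 10^6 m²
ΔV = 0.32 GL = 3.2 × 10^5 m³
Unconfined: Δh_u = ΔV/(Sy·A) = 3.2 × 10^5/(0.27 × 9.324 × 10^6) = 0.1271 m
Confined: Δh_c = ΔV/(S·A) = 3.2 × 10^5/(3.4 × 10^-4 × 9.324 × 10^6) = 100.9 m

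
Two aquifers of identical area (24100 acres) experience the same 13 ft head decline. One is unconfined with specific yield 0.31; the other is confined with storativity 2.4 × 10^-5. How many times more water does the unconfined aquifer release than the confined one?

A = 24100 acres = 9.753 × 10^7 m²
Δh = 13 ft = 3.962 m
Unconfined: ΔV_u = Sy × A × Δh = 0.31 × 9.753 × 10^7 × 3.962 = 1.198 × 10^8 m³
Confined: ΔV_c = S × A × Δh = 2.4 × 10^-5 × 9.753 × 10^7 × 3.962 = 9275 m³
Ratio = ΔV_u / ΔV_c = Sy / S = 0.31 / 2.4 × 10^-5 = 12920

ΔV_u / ΔV_c ≈ 12900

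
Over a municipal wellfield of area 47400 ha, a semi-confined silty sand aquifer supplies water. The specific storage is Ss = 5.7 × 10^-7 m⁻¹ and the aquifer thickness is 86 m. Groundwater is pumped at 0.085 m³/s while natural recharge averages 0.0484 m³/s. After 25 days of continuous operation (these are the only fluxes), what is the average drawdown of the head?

Δh ≈ 3.4 m

S = Ss × b = 5.7 × 10^-7 m⁻¹ × 86 m = 4.902 × 10^-5
A = 47400 ha = 4.74 × 10^8 m²
Net abstraction = 0.085 − 0.0484 = 0.0366 m³/s
Q_net = 0.0366 m³/s = 3162 m³/d
ΔV = Q × t = 3162 m³/d × 25 d = 79060 m³
Δh = ΔV / (S × A) = 79060 / (4.902 × 10^-5 × 4.74 × 10^8) = 3.402 m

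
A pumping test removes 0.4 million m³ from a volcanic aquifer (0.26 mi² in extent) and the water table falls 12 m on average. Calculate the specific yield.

A = 0.26 mi² = 6.734 × 10^5 m²
ΔV = 0.4 million m³ = 4 × 10^5 m³
Sy = ΔV / (A × Δh) = 4 × 10^5 m³ / (6.734 × 10^5 m² × 12 m) = 0.0495

Sy ≈ 0.05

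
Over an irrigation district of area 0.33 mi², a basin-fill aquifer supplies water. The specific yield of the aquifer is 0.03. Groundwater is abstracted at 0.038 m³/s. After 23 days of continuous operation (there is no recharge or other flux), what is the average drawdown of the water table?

A = 0.33 mi² = 8.547 × 10^5 m²
Q = 0.038 m³/s = 3283 m³/d
ΔV = Q × t = 3283 m³/d × 23 d = 75510 m³
Δh = ΔV / (Sy × A) = 75510 / (0.03 × 8.547 × 10^5) = 2.945 m

Δh ≈ 2.95 m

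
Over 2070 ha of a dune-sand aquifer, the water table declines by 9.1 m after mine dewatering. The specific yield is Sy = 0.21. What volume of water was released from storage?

A = 2070 ha = 2.07 × 10^7 m²
ΔV = Sy × A × Δh = 0.21 × 2.07 × 10^7 m² × 9.1 m = 3.956 × 10^7 m³

ΔV ≈ 3.96 × 10^7 m³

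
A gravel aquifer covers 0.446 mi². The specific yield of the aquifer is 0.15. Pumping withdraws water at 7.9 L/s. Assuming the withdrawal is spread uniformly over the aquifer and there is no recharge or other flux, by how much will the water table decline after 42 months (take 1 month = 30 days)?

A = 0.446 mi² = 1.155 × 10^6 m²
Q = 7.9 L/s = 682.6 m³/d
t = 42 months = 1260 d
ΔV = Q × t = 682.6 m³/d × 1260 d = 8.6 × 10^5 m³
Δh = ΔV / (Sy × A) = 8.6 × 10^5 / (0.15 × 1.155 × 10^6) = 4.963 m

Δh ≈ 4.96 m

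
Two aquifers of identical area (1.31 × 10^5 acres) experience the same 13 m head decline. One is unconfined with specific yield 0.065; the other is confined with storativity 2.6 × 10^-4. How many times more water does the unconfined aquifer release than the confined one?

A = 1.31 × 10^5 acres = 5.301 × 10^8 m²
Unconfined: ΔV_u = Sy × A × Δh = 0.065 × 5.301 × 10^8 × 13 = 4.48 × 10^8 m³
Confined: ΔV_c = S × A × Δh = 2.6 × 10^-4 × 5.301 × 10^8 × 13 = 1.792 × 10^6 m³
Ratio = ΔV_u / ΔV_c = Sy / S = 0.065 / 2.6 × 10^-4 = 250

ΔV_u / ΔV_c ≈ 250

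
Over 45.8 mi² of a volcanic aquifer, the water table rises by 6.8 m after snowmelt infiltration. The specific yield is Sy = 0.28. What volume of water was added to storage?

ΔV ≈ 2.26 × 10^8 m³

A = 45.8 mi² = 1.186 × 10^8 m²
ΔV = Sy × A × Δh = 0.28 × 1.186 × 10^8 m² × 6.8 m = 2.259 × 10^8 m³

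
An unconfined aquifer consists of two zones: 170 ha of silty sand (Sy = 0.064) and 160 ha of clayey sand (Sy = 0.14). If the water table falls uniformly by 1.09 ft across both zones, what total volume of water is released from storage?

ΔV ≈ 1.11 × 10^5 m³

A₁ = 170 ha = 1.7 × 10^6 m²; A₂ = 160 ha = 1.6 × 10^6 m²
Δh = 1.09 ft = 0.3322 m
ΔV₁ = 0.064 × 1.7 × 10^6 × 0.3322 = 36150 m³
ΔV₂ = 0.14 × 1.6 × 10^6 × 0.3322 = 74420 m³
ΔV = ΔV₁ + ΔV₂ = 1.106 × 10^5 m³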